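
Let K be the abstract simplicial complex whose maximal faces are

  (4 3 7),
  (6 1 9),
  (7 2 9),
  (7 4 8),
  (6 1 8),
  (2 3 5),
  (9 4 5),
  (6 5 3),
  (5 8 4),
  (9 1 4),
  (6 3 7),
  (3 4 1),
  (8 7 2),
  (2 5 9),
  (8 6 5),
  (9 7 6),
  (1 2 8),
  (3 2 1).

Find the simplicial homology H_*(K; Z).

Order the vertices as 1 < 2 < 3 < 4 < 5 < 6 < 7 < 8 < 9. Listing each simplex with vertices in this order, K has dimension 2 with simplices:

  0-simplices (9): [1], [2], [3], [4], [5], [6], [7], [8], [9]
  1-simplices (27): (27 of them)
  2-simplices (18): [1,2,3], [1,2,8], [1,3,4], [1,4,9], [1,6,8], [1,6,9], [2,3,5], [2,5,9], [2,7,8], [2,7,9], [3,4,7], [3,5,6], [3,6,7], [4,5,8], [4,5,9], [4,7,8], [5,6,8], [6,7,9]

giving chain groups C_0 ≅ Z^9, C_1 ≅ Z^27, C_2 ≅ Z^18.

Boundary ∂_1: C_1 → C_0 is given by ∂[p,q] = [q] − [p]. For instance
  ∂[4,8] = [8] − [4].
The resulting 9×27 matrix has rank 8, and its Smith normal form has invariant factors (1,1,1,1,1,1,1,1).

Boundary ∂_2: C_2 → C_1 acts by ∂[p,q,r] = [q,r] − [p,r] + [p,q]. For instance
  ∂[2,3,5] = [3,5] − [2,5] + [2,3],
  ∂[4,7,8] = [7,8] − [4,8] + [4,7].
This gives a 27×18 integer matrix of rank 17; reducing to Smith normal form yields diagonal entries (1,1,1,1,1,1,1,1,1,1,1,1,1,1,1,1,1).

Reading off H_k = ker ∂_k / im ∂_{k+1}:

  H_0: rank C_0 − rank ∂_1 = 9 − 8 = 1, and the invariant factors of ∂_1 are all 1, so H_0 = Z.
  H_1: rank ker ∂_1 − rank ∂_2 = (27 − 8) − 17 = 2, and the invariant factors of ∂_2 are all 1, so H_1 = Z^2.
  H_2: rank ker ∂_2 − rank ∂_3 = (18 − 17) − 0 = 1, and there is no ∂_3, so H_2 = Z.

H_0 = Z,  H_1 = Z^2,  H_2 = Z.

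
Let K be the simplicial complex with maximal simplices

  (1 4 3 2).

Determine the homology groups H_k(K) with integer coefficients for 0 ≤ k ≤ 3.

Take the total order 1 < 2 < 3 < 4 on the vertex set. Then K (dimension 3) consists of the simplices:

  0-simplices (4): [1], [2], [3], [4]
  1-simplices (6): [1,2], [1,3], [1,4], [2,3], [2,4], [3,4]
  2-simplices (4): [1,2,3], [1,2,4], [1,3,4], [2,3,4]
  3-simplices (1): [1,2,3,4]

giving chain groups C_0 ≅ Z^4, C_1 ≅ Z^6, C_2 ≅ Z^4, C_3 ≅ Z^1.

∂_1: C_1 → C_0 is given by ∂[p,q] = [q] − [p].
This gives a 4×6 integer matrix of rank 3; reducing to Smith normal form yields diagonal entries (1,1,1).

The boundary map ∂_2: C_2 → C_1 sends each 2-simplex [p,q,r] to [q,r] − [p,r] + [p,q]. For instance
  ∂[1,2,3] = [2,3] − [1,3] + [1,2],
  ∂[1,2,4] = [2,4] − [1,4] + [1,2].
The 6×4 boundary matrix has rank 3 and Smith normal form diag(1,1,1).

The boundary map ∂_3: C_3 → C_2 sends each 3-simplex σ to the alternating sum Σ_i (−1)^i (σ with its i-th vertex removed). For instance
  ∂[1,2,3,4] = [2,3,4] − [1,3,4] + [1,2,4] − [1,2,3].
The resulting 4×1 matrix has rank 1, and its Smith normal form has invariant factors (1).

Now H_k = ker ∂_k / im ∂_{k+1}, so:

  H_0: rank C_0 − rank ∂_1 = 4 − 3 = 1, and the invariant factors of ∂_1 are all 1, so H_0 ≅ Z.
  H_1: rank ker ∂_1 − rank ∂_2 = (6 − 3) − 3 = 0, and the invariant factors of ∂_2 are all 1, so H_1 ≅ 0.
  H_2: rank ker ∂_2 − rank ∂_3 = (4 − 3) − 1 = 0, and the invariant factors of ∂_3 are all 1, so H_2 ≅ 0.
  H_3: rank ker ∂_3 − rank ∂_4 = (1 − 1) − 0 = 0, and there is no ∂_4, so H_3 ≅ 0.

H_0 ≅ Z,  H_1 = 0,  H_2 = 0,  H_3 = 0.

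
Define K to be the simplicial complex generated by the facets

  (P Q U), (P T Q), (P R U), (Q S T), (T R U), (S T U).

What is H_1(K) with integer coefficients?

Order the vertices as P < Q < R < S < T < U. Listing each simplex with vertices in this order, K has dimension 2 with simplices:

  0-simplices (6): P, Q, R, S, T, U
  1-simplices (12): PQ, PR, PT, PU, QS, QT, QU, RT, RU, ST, SU, TU
  2-simplices (6): PQT, PQU, PRU, QST, RTU, STU

so the chain groups are C_0 ≅ Z^6, C_1 ≅ Z^12, C_2 ≅ Z^6.

∂_1: C_1 → C_0 maps an edge to its endpoints' difference, ∂[p,q] = q − p.
This gives a 6×12 integer matrix of rank 5; reducing to Smith normal form yields diagonal entries (1,1,1,1,1).

Boundary ∂_2: C_2 → C_1 sends each 2-simplex [p,q,r] to [q,r] − [p,r] + [p,q]. For instance
  ∂QST = ST − QT + QS,
  ∂STU = TU − SU + ST.
The 12×6 boundary matrix has rank 6 and Smith normal form diag(1,1,1,1,1,1).

Computing H_k = (kernel of ∂_k) / (image of ∂_{k+1}):

  H_1: rank ker ∂_1 − rank ∂_2 = (12 − 5) − 6 = 1, and the invariant factors of ∂_2 are all 1, so H_1 ≅ Z.

H_1 ≅ Z.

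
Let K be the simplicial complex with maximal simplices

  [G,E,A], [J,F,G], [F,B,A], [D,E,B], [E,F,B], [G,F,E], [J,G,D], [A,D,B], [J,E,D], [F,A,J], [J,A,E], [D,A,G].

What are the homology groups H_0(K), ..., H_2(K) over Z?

H_0 ≅ Z,  H_1 ≅ Z_2,  H_2 = 0.

Take the total order A < B < D < E < F < G < J on the vertex set. Then K (dimension 2) consists of the simplices:

  0-simplices (7): A, B, D, E, F, G, J
  1-simplices (18): AB, AD, AE, AF, AG, AJ, BD, BE, BF, DE, DG, DJ, EF, EG, EJ, FG, FJ, GJ
  2-simplices (12): ABD, ABF, ADG, AEG, AEJ, AFJ, BDE, BEF, DEJ, DGJ, EFG, FGJ

so the chain groups are C_0 ≅ Z^7, C_1 ≅ Z^18, C_2 ≅ Z^12.

∂_1: C_1 → C_0 is given by ∂[p,q] = [q] − [p].
As a 7×18 matrix over Z this has rank 6, with invariant factors (1,1,1,1,1,1).

∂_2: C_2 → C_1 sends each 2-simplex [p,q,r] to [q,r] − [p,r] + [p,q]. For instance
  ∂AFJ = FJ − AJ + AF,
  ∂ABD = BD − AD + AB.
The resulting 18×12 matrix has rank 12, and its Smith normal form has invariant factors (1,1,1,1,1,1,1,1,1,1,1,2).

Computing H_k = (kernel of ∂_k) / (image of ∂_{k+1}):

  H_0: rank C_0 − rank ∂_1 = 7 − 6 = 1, and the invariant factors of ∂_1 are all 1, so H_0 ≅ Z.
  H_1: rank ker ∂_1 − rank ∂_2 = (18 − 6) − 12 = 0, and ∂_2 has invariant factor 2 > 1, so H_1 ≅ Z_2.
  H_2: rank ker ∂_2 − rank ∂_3 = (12 − 12) − 0 = 0, and there is no ∂_3, so H_2 ≅ 0.

As a check, the Euler characteristic is 7 − 18 + 12 = 1, which agrees with 1 − 0 + 0 = 1.
(K is a triangulation of the real projective plane RP^2.)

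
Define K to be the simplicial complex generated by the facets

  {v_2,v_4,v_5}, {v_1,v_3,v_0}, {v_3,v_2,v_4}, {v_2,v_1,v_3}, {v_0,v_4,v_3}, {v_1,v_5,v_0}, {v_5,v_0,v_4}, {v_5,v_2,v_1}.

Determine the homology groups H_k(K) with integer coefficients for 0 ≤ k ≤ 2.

Take the total order v_0 < v_1 < v_2 < v_3 < v_4 < v_5 on the vertex set. Then K (dimension 2) consists of the simplices:

  0-simplices (6): [v_0], [v_1], [v_2], [v_3], [v_4], [v_5]
  1-simplices (12): [v_0,v_1], [v_0,v_3], [v_0,v_4], [v_0,v_5], [v_1,v_2], [v_1,v_3], [v_1,v_5], [v_2,v_3], [v_2,v_4], [v_2,v_5], [v_3,v_4], [v_4,v_5]
  2-simplices (8): [v_0,v_1,v_3], [v_0,v_1,v_5], [v_0,v_3,v_4], [v_0,v_4,v_5], [v_1,v_2,v_3], [v_1,v_2,v_5], [v_2,v_3,v_4], [v_2,v_4,v_5]

so the chain groups are C_0 ≅ Z^6, C_1 ≅ Z^12, C_2 ≅ Z^8.

∂_1: C_1 → C_0 is given by ∂[p,q] = [q] − [p].
The 6×12 boundary matrix has rank 5 and Smith normal form diag(1,1,1,1,1).

The boundary map ∂_2: C_2 → C_1 acts by ∂[p,q,r] = [q,r] − [p,r] + [p,q]. For instance
  ∂[v_0,v_1,v_5] = [v_1,v_5] − [v_0,v_5] + [v_0,v_1],
  ∂[v_2,v_4,v_5] = [v_4,v_5] − [v_2,v_5] + [v_2,v_4].
The resulting 12×8 matrix has rank 7, and its Smith normal form has invariant factors (1,1,1,1,1,1,1).

Reading off H_k = ker ∂_k / im ∂_{k+1}:

  H_0: rank C_0 − rank ∂_1 = 6 − 5 = 1, and the invariant factors of ∂_1 are all 1, so H_0 ≅ Z.
  H_1: rank ker ∂_1 − rank ∂_2 = (12 − 5) − 7 = 0, and the invariant factors of ∂_2 are all 1, so H_1 ≅ 0.
  H_2: rank ker ∂_2 − rank ∂_3 = (8 − 7) − 0 = 1, and there is no ∂_3, so H_2 ≅ Z.

(K is a triangulation of the 2-sphere S^2.)

H_0 = Z,  H_1 = 0,  H_2 = Z.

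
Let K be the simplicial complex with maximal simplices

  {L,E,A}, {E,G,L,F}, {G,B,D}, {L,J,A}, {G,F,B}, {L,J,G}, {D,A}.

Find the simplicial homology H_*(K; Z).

Order the vertices as A < B < D < E < F < G < J < L. Listing each simplex with vertices in this order, K has dimension 3 with simplices:

  0-simplices (8): A, B, D, E, F, G, J, L
  1-simplices (16): AD, AE, AJ, AL, BD, BF, BG, DG, EF, EG, EL, FG, FL, GJ, GL, JL
  2-simplices (9): AEL, AJL, BDG, BFG, EFG, EFL, EGL, FGL, GJL
  3-simplices (1): EFGL

giving chain groups C_0 ≅ Z^8, C_1 ≅ Z^16, C_2 ≅ Z^9, C_3 ≅ Z^1.

Boundary ∂_1: C_1 → C_0 is given by ∂[p,q] = [q] − [p]. For instance
  ∂EG = G − E.
As a 8×16 matrix over Z this has rank 7, with invariant factors (1,1,1,1,1,1,1).

Boundary ∂_2: C_2 → C_1 sends each 2-simplex [p,q,r] to [q,r] − [p,r] + [p,q]. For instance
  ∂FGL = GL − FL + FG,
  ∂AEL = EL − AL + AE.
This gives a 16×9 integer matrix of rank 8; reducing to Smith normal form yields diagonal entries (1,1,1,1,1,1,1,1).

The boundary map ∂_3: C_3 → C_2 sends each 3-simplex σ to the alternating sum Σ_i (−1)^i (σ with its i-th vertex removed). For instance
  ∂EFGL = FGL − EGL + EFL − EFG.
The resulting 9×1 matrix has rank 1, and its Smith normal form has invariant factors (1).

Reading off H_k = ker ∂_k / im ∂_{k+1}:

  H_0: rank C_0 − rank ∂_1 = 8 − 7 = 1, and the invariant factors of ∂_1 are all 1, so H_0 = Z.
  H_1: rank ker ∂_1 − rank ∂_2 = (16 − 7) − 8 = 1, and the invariant factors of ∂_2 are all 1, so H_1 = Z.
  H_2: rank ker ∂_2 − rank ∂_3 = (9 − 8) − 1 = 0, and the invariant factors of ∂_3 are all 1, so H_2 = 0.
  H_3: rank ker ∂_3 − rank ∂_4 = (1 − 1) − 0 = 0, and there is no ∂_4, so H_3 = 0.

H_0 ≅ Z,  H_1 ≅ Z,  H_2 = 0,  H_3 = 0.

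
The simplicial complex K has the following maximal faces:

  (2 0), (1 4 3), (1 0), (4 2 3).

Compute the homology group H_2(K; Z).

Order the vertices as 0 < 1 < 2 < 3 < 4. Listing each simplex with vertices in this order, K has dimension 2 with simplices:

  0-simplices (5): [0], [1], [2], [3], [4]
  1-simplices (7): [0,1], [0,2], [1,3], [1,4], [2,3], [2,4], [3,4]
  2-simplices (2): [1,3,4], [2,3,4]

so the chain groups are C_0 ≅ Z^5, C_1 ≅ Z^7, C_2 ≅ Z^2.

The boundary map ∂_1: C_1 → C_0 is given by ∂[p,q] = [q] − [p]. For instance
  ∂[1,3] = [3] − [1].
As a 5×7 matrix over Z this has rank 4, with invariant factors (1,1,1,1).

The boundary map ∂_2: C_2 → C_1 acts by ∂[p,q,r] = [q,r] − [p,r] + [p,q]. For instance
  ∂[2,3,4] = [3,4] − [2,4] + [2,3],
  ∂[1,3,4] = [3,4] − [1,4] + [1,3].
As a 7×2 matrix over Z this has rank 2, with invariant factors (1,1).

Now H_k = ker ∂_k / im ∂_{k+1}, so:

  H_2: rank ker ∂_2 − rank ∂_3 = (2 − 2) − 0 = 0, and there is no ∂_3, so H_2 ≅ 0.

H_2 ≅ 0.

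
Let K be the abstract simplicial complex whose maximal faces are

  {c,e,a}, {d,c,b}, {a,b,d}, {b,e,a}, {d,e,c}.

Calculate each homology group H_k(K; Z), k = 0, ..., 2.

H_0 ≅ Z,  H_1 ≅ Z,  H_2 = 0.

We work with the vertex ordering a < b < c < d < e. The simplices of K, each written with vertices in increasing order, are:

  0-simplices (5): a, b, c, d, e
  1-simplices (10): ab, ac, ad, ae, bc, bd, be, cd, ce, de
  2-simplices (5): abd, abe, ace, bcd, cde

so the chain groups are C_0 ≅ Z^5, C_1 ≅ Z^10, C_2 ≅ Z^5.

Boundary ∂_1: C_1 → C_0 is given by ∂[p,q] = [q] − [p]. For instance
  ∂ac = c − a.
The 5×10 boundary matrix has rank 4 and Smith normal form diag(1,1,1,1).

∂_2: C_2 → C_1 sends each 2-simplex [p,q,r] to [q,r] − [p,r] + [p,q]. For instance
  ∂abe = be − ae + ab,
  ∂ace = ce − ae + ac.
The resulting 10×5 matrix has rank 5, and its Smith normal form has invariant factors (1,1,1,1,1).

From H_k ≅ ker(∂_k) / im(∂_{k+1}) we obtain:

  H_0: rank C_0 − rank ∂_1 = 5 − 4 = 1, and the invariant factors of ∂_1 are all 1, so H_0 ≅ Z.
  H_1: rank ker ∂_1 − rank ∂_2 = (10 − 4) − 5 = 1, and the invariant factors of ∂_2 are all 1, so H_1 ≅ Z.
  H_2: rank ker ∂_2 − rank ∂_3 = (5 − 5) − 0 = 0, and there is no ∂_3, so H_2 ≅ 0.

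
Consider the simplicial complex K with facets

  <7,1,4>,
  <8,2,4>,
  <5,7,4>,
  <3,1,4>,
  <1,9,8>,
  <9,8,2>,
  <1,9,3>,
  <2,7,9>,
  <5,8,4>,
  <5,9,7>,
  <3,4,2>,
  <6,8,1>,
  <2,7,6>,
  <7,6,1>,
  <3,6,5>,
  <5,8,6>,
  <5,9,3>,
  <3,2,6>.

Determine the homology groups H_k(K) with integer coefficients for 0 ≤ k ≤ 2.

Take the total order 1 < 2 < 3 < 4 < 5 < 6 < 7 < 8 < 9 on the vertex set. Then K (dimension 2) consists of the simplices:

  0-simplices (9): [1], [2], [3], [4], [5], [6], [7], [8], [9]
  1-simplices (27): (27 of them)
  2-simplices (18): [1,3,4], [1,3,9], [1,4,7], [1,6,7], [1,6,8], [1,8,9], [2,3,4], [2,3,6], [2,4,8], [2,6,7], [2,7,9], [2,8,9], [3,5,6], [3,5,9], [4,5,7], [4,5,8], [5,6,8], [5,7,9]

giving chain groups C_0 ≅ Z^9, C_1 ≅ Z^27, C_2 ≅ Z^18.

Boundary ∂_1: C_1 → C_0 maps an edge to its endpoints' difference, ∂[p,q] = q − p. For instance
  ∂[5,7] = [7] − [5].
This gives a 9×27 integer matrix of rank 8; reducing to Smith normal form yields diagonal entries (1,1,1,1,1,1,1,1).

The boundary map ∂_2: C_2 → C_1 sends each 2-simplex [p,q,r] to [q,r] − [p,r] + [p,q]. For instance
  ∂[1,4,7] = [4,7] − [1,7] + [1,4],
  ∂[1,3,9] = [3,9] − [1,9] + [1,3].
As a 27×18 matrix over Z this has rank 17, with invariant factors (1,1,1,1,1,1,1,1,1,1,1,1,1,1,1,1,1).

Now H_k = ker ∂_k / im ∂_{k+1}, so:

  H_0: rank C_0 − rank ∂_1 = 9 − 8 = 1, and the invariant factors of ∂_1 are all 1, so H_0 = Z.
  H_1: rank ker ∂_1 − rank ∂_2 = (27 − 8) − 17 = 2, and the invariant factors of ∂_2 are all 1, so H_1 = Z^2.
  H_2: rank ker ∂_2 − rank ∂_3 = (18 − 17) − 0 = 1, and there is no ∂_3, so H_2 = Z.

H_0 ≅ Z,  H_1 ≅ Z^2,  H_2 ≅ Z.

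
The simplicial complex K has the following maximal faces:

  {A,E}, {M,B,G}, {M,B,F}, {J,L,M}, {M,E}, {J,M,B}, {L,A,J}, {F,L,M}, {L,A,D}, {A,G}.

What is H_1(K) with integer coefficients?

K has 9 vertices, 17 edges, 7 triangles.
rank ∂_1 = 8, rank ∂_2 = 7 ⇒ b_1 = 17 − 8 − 7 = 2; all invariant factors of ∂_2 are 1 so no torsion. So H_1 ≅ Z^2.

H_1 = Z^2.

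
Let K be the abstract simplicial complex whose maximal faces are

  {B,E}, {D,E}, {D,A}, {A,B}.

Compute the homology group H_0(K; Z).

H_0 = Z.

We work with the vertex ordering A < B < D < E. The simplices of K, each written with vertices in increasing order, are:

  0-simplices (4): A, B, D, E
  1-simplices (4): AB, AD, BE, DE

giving chain groups C_0 ≅ Z^4, C_1 ≅ Z^4.

Boundary ∂_1: C_1 → C_0 maps an edge to its endpoints' difference, ∂[p,q] = q − p. For instance
  ∂DE = E − D.
The resulting 4×4 matrix has rank 3, and its Smith normal form has invariant factors (1,1,1).

Reading off H_k = ker ∂_k / im ∂_{k+1}:

  H_0: rank C_0 − rank ∂_1 = 4 − 3 = 1, and the invariant factors of ∂_1 are all 1, so H_0 ≅ Z.

(K is a triangulation of the circle S^1.)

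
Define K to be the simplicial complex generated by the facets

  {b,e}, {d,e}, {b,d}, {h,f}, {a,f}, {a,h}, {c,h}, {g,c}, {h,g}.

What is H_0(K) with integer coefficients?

H_0 ≅ Z^2.

Fix the vertex order a < b < c < d < e < f < g < h and write every simplex with vertices in increasing order. Then dim K = 1 and the simplices of K are:

  0-simplices (8): a, b, c, d, e, f, g, h
  1-simplices (9): af, ah, bd, be, cg, ch, de, fh, gh

giving chain groups C_0 ≅ Z^8, C_1 ≅ Z^9.

The boundary map ∂_1: C_1 → C_0 maps an edge to its endpoints' difference, ∂[p,q] = q − p. For instance
  ∂gh = h − g.
The resulting 8×9 matrix has rank 6, and its Smith normal form has invariant factors (1,1,1,1,1,1).

Computing H_k = (kernel of ∂_k) / (image of ∂_{k+1}):

  H_0: rank C_0 − rank ∂_1 = 8 − 6 = 2, and the invariant factors of ∂_1 are all 1, so H_0 ≅ Z^2.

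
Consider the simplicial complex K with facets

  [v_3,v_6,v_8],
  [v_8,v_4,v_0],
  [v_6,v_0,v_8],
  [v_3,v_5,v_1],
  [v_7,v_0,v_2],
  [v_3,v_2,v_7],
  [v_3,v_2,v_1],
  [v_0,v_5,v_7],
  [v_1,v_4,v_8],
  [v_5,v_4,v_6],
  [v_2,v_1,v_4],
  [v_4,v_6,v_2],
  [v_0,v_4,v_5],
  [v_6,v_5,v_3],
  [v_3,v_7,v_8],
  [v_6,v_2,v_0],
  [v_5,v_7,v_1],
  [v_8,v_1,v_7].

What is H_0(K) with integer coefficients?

Order the vertices as v_0 < v_1 < v_2 < v_3 < v_4 < v_5 < v_6 < v_7 < v_8. Listing each simplex with vertices in this order, K has dimension 2 with simplices:

  0-simplices (9): [v_0], [v_1], [v_2], [v_3], [v_4], [v_5], [v_6], [v_7], [v_8]
  1-simplices (27): (27 of them)
  2-simplices (18): (18 of them)

Hence C_0 ≅ Z^9, C_1 ≅ Z^27, C_2 ≅ Z^18.

Boundary ∂_1: C_1 → C_0 sends each edge [p,q] (with p < q) to q − p.
This gives a 9×27 integer matrix of rank 8; reducing to Smith normal form yields diagonal entries (1,1,1,1,1,1,1,1).

∂_2: C_2 → C_1 sends each 2-simplex [p,q,r] to [q,r] − [p,r] + [p,q]. For instance
  ∂[v_2,v_3,v_7] = [v_3,v_7] − [v_2,v_7] + [v_2,v_3],
  ∂[v_1,v_3,v_5] = [v_3,v_5] − [v_1,v_5] + [v_1,v_3].
The 27×18 boundary matrix has rank 18 and Smith normal form diag(1,1,1,1,1,1,1,1,1,1,1,1,1,1,1,1,1,2).

Computing H_k = (kernel of ∂_k) / (image of ∂_{k+1}):

  H_0: rank C_0 − rank ∂_1 = 9 − 8 = 1, and the invariant factors of ∂_1 are all 1, so H_0 = Z.

H_0 ≅ Z.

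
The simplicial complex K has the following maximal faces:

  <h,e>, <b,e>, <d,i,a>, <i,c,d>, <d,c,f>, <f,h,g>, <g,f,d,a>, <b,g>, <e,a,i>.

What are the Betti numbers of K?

Order the vertices as a < b < c < d < e < f < g < h < i. Listing each simplex with vertices in this order, K has dimension 3 with simplices:

  0-simplices (9): a, b, c, d, e, f, g, h, i
  1-simplices (18): ad, ae, af, ag, ai, be, bg, cd, cf, ci, df, dg, di, eh, ei, fg, fh, gh
  2-simplices (9): adf, adg, adi, aei, afg, cdf, cdi, dfg, fgh
  3-simplices (1): adfg

Hence C_0 ≅ Z^9, C_1 ≅ Z^18, C_2 ≅ Z^9, C_3 ≅ Z^1.

The boundary map ∂_1: C_1 → C_0 sends each edge [p,q] (with p < q) to q − p. For instance
  ∂cf = f − c.
The resulting 9×18 matrix has rank 8, and its Smith normal form has invariant factors (1,1,1,1,1,1,1,1).

Boundary ∂_2: C_2 → C_1 sends each 2-simplex [p,q,r] to [q,r] − [p,r] + [p,q]. For instance
  ∂adf = df − af + ad,
  ∂cdi = di − ci + cd.
This gives a 18×9 integer matrix of rank 8; reducing to Smith normal form yields diagonal entries (1,1,1,1,1,1,1,1).

Boundary ∂_3: C_3 → C_2 sends each 3-simplex σ to the alternating sum Σ_i (−1)^i (σ with its i-th vertex removed). For instance
  ∂adfg = dfg − afg + adg − adf.
This gives a 9×1 integer matrix of rank 1; reducing to Smith normal form yields diagonal entries (1).

Reading off H_k = ker ∂_k / im ∂_{k+1}:

  H_0: rank C_0 − rank ∂_1 = 9 − 8 = 1, and the invariant factors of ∂_1 are all 1, so H_0 = Z.
  H_1: rank ker ∂_1 − rank ∂_2 = (18 − 8) − 8 = 2, and the invariant factors of ∂_2 are all 1, so H_1 = Z^2.
  H_2: rank ker ∂_2 − rank ∂_3 = (9 − 8) − 1 = 0, and the invariant factors of ∂_3 are all 1, so H_2 = 0.
  H_3: rank ker ∂_3 − rank ∂_4 = (1 − 1) − 0 = 0, and there is no ∂_4, so H_3 = 0.

Hence the Betti numbers are b_0 = 1, b_1 = 2, b_2 = 0, b_3 = 0.

b_0 = 1, b_1 = 2, b_2 = 0, b_3 = 0.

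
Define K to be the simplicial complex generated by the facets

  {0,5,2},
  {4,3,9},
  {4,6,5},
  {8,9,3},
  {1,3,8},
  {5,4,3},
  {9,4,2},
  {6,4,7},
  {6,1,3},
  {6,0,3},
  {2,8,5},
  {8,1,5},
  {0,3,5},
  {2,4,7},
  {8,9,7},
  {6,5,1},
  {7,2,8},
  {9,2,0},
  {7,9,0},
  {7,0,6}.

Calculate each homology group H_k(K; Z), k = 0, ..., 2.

Fix the vertex order 0 < 1 < 2 < 3 < 4 < 5 < 6 < 7 < 8 < 9 and write every simplex with vertices in increasing order. Then dim K = 2 and the simplices of K are:

  0-simplices (10): [0], [1], [2], [3], [4], [5], [6], [7], [8], [9]
  1-simplices (30): (30 of them)
  2-simplices (20): (20 of them)

so the chain groups are C_0 ≅ Z^10, C_1 ≅ Z^30, C_2 ≅ Z^20.

∂_1: C_1 → C_0 sends each edge [p,q] (with p < q) to q − p.
The 10×30 boundary matrix has rank 9 and Smith normal form diag(1,1,1,1,1,1,1,1,1).

The boundary map ∂_2: C_2 → C_1 sends each 2-simplex [p,q,r] to [q,r] − [p,r] + [p,q]. For instance
  ∂[0,3,6] = [3,6] − [0,6] + [0,3],
  ∂[4,5,6] = [5,6] − [4,6] + [4,5].
The 30×20 boundary matrix has rank 20 and Smith normal form diag(1,1,1,1,1,1,1,1,1,1,1,1,1,1,1,1,1,1,1,2).

Computing H_k = (kernel of ∂_k) / (image of ∂_{k+1}):

  H_0: rank C_0 − rank ∂_1 = 10 − 9 = 1, and the invariant factors of ∂_1 are all 1, so H_0 = Z.
  H_1: rank ker ∂_1 − rank ∂_2 = (30 − 9) − 20 = 1, and ∂_2 has invariant factor 2 > 1, so H_1 = Z × Z/2.
  H_2: rank ker ∂_2 − rank ∂_3 = (20 − 20) − 0 = 0, and there is no ∂_3, so H_2 = 0.

As a check, the Euler characteristic is 10 − 30 + 20 = 0, which agrees with 1 − 1 + 0 = 0.

H_0 = Z,  H_1 = Z × Z/2,  H_2 = 0.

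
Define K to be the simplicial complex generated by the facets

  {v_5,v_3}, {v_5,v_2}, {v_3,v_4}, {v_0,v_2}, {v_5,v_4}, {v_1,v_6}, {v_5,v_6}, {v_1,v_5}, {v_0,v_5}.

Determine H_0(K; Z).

H_0 ≅ Z.

We work with the vertex ordering v_0 < v_1 < v_2 < v_3 < v_4 < v_5 < v_6. The simplices of K, each written with vertices in increasing order, are:

  0-simplices (7): [v_0], [v_1], [v_2], [v_3], [v_4], [v_5], [v_6]
  1-simplices (9): [v_0,v_2], [v_0,v_5], [v_1,v_5], [v_1,v_6], [v_2,v_5], [v_3,v_4], [v_3,v_5], [v_4,v_5], [v_5,v_6]

Hence C_0 ≅ Z^7, C_1 ≅ Z^9.

Boundary ∂_1: C_1 → C_0 maps an edge to its endpoints' difference, ∂[p,q] = q − p. For instance
  ∂[v_3,v_4] = [v_4] − [v_3].
This gives a 7×9 integer matrix of rank 6; reducing to Smith normal form yields diagonal entries (1,1,1,1,1,1).

From H_k ≅ ker(∂_k) / im(∂_{k+1}) we obtain:

  H_0: rank C_0 − rank ∂_1 = 7 − 6 = 1, and the invariant factors of ∂_1 are all 1, so H_0 = Z.

(K is a triangulation of a wedge of 3 circles.)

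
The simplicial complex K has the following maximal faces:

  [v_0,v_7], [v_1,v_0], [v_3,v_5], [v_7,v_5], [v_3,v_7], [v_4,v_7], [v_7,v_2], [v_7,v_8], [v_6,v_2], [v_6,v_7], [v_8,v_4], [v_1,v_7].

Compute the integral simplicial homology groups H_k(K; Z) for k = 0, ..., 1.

Order the vertices as v_0 < v_1 < v_2 < v_3 < v_4 < v_5 < v_6 < v_7 < v_8. Listing each simplex with vertices in this order, K has dimension 1 with simplices:

  0-simplices (9): [v_0], [v_1], [v_2], [v_3], [v_4], [v_5], [v_6], [v_7], [v_8]
  1-simplices (12): [v_0,v_1], [v_0,v_7], [v_1,v_7], [v_2,v_6], [v_2,v_7], [v_3,v_5], [v_3,v_7], [v_4,v_7], [v_4,v_8], [v_5,v_7], [v_6,v_7], [v_7,v_8]

so the chain groups are C_0 ≅ Z^9, C_1 ≅ Z^12.

∂_1: C_1 → C_0 maps an edge to its endpoints' difference, ∂[p,q] = q − p. For instance
  ∂[v_2,v_7] = [v_7] − [v_2].
The 9×12 boundary matrix has rank 8 and Smith normal form diag(1,1,1,1,1,1,1,1).

Computing H_k = (kernel of ∂_k) / (image of ∂_{k+1}):

  H_0: rank C_0 − rank ∂_1 = 9 − 8 = 1, and the invariant factors of ∂_1 are all 1, so H_0 ≅ Z.
  H_1: rank ker ∂_1 − rank ∂_2 = (12 − 8) − 0 = 4, and there is no ∂_2, so H_1 ≅ Z^4.

H_0 ≅ Z,  H_1 ≅ Z^4.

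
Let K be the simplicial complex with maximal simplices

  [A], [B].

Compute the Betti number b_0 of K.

b_0 = 2.

Order the vertices as A < B. Listing each simplex with vertices in this order, K has dimension 0 with simplices:

  0-simplices (2): A, B

Hence C_0 ≅ Z^2.

From H_k ≅ ker(∂_k) / im(∂_{k+1}) we obtain:

  H_0: rank C_0 − rank ∂_1 = 2 − 0 = 2, and there is no ∂_1, so H_0 = Z^2.

Hence the Betti numbers are b_0 = 2.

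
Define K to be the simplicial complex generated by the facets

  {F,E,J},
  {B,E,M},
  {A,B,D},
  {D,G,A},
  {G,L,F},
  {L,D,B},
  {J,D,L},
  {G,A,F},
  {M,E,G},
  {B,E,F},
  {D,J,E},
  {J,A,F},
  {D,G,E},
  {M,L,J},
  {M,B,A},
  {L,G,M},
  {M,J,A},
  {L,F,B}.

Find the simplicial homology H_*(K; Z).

H_0 ≅ Z,  H_1 ≅ Z^2,  H_2 ≅ Z.

Take the total order A < B < D < E < F < G < J < L < M on the vertex set. Then K (dimension 2) consists of the simplices:

  0-simplices (9): A, B, D, E, F, G, J, L, M
  1-simplices (27): AB, AD, AF, AG, AJ, AM, BD, BE, BF, BL, BM, DE, DG, DJ, DL, EF, EG, EJ, EM, FG, FJ, FL, GL, GM, JL, JM, LM
  2-simplices (18): ABD, ABM, ADG, AFG, AFJ, AJM, BDL, BEF, BEM, BFL, DEG, DEJ, DJL, EFJ, EGM, FGL, GLM, JLM

so the chain groups are C_0 ≅ Z^9, C_1 ≅ Z^27, C_2 ≅ Z^18.

The boundary map ∂_1: C_1 → C_0 is given by ∂[p,q] = [q] − [p]. For instance
  ∂AD = D − A.
The resulting 9×27 matrix has rank 8, and its Smith normal form has invariant factors (1,1,1,1,1,1,1,1).

The boundary map ∂_2: C_2 → C_1 acts by ∂[p,q,r] = [q,r] − [p,r] + [p,q]. For instance
  ∂BEF = EF − BF + BE,
  ∂BFL = FL − BL + BF.
As a 27×18 matrix over Z this has rank 17, with invariant factors (1,1,1,1,1,1,1,1,1,1,1,1,1,1,1,1,1).

Reading off H_k = ker ∂_k / im ∂_{k+1}:

  H_0: rank C_0 − rank ∂_1 = 9 − 8 = 1, and the invariant factors of ∂_1 are all 1, so H_0 = Z.
  H_1: rank ker ∂_1 − rank ∂_2 = (27 − 8) − 17 = 2, and the invariant factors of ∂_2 are all 1, so H_1 = Z^2.
  H_2: rank ker ∂_2 − rank ∂_3 = (18 − 17) − 0 = 1, and there is no ∂_3, so H_2 = Z.

(K is a triangulation of the torus T^2.)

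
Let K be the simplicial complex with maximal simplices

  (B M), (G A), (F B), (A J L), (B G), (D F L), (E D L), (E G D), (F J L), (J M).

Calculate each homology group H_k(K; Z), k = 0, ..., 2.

Fix the vertex order A < B < D < E < F < G < J < L < M and write every simplex with vertices in increasing order. Then dim K = 2 and the simplices of K are:

  0-simplices (9): A, B, D, E, F, G, J, L, M
  1-simplices (16): AG, AJ, AL, BF, BG, BM, DE, DF, DG, DL, EG, EL, FJ, FL, JL, JM
  2-simplices (5): AJL, DEG, DEL, DFL, FJL

so the chain groups are C_0 ≅ Z^9, C_1 ≅ Z^16, C_2 ≅ Z^5.

Boundary ∂_1: C_1 → C_0 sends each edge [p,q] (with p < q) to q − p. For instance
  ∂BM = M − B.
The 9×16 boundary matrix has rank 8 and Smith normal form diag(1,1,1,1,1,1,1,1).

∂_2: C_2 → C_1 maps a triangle to the signed sum of its edges. For instance
  ∂AJL = JL − AL + AJ,
  ∂DEG = EG − DG + DE.
This gives a 16×5 integer matrix of rank 5; reducing to Smith normal form yields diagonal entries (1,1,1,1,1).

Reading off H_k = ker ∂_k / im ∂_{k+1}:

  H_0: rank C_0 − rank ∂_1 = 9 − 8 = 1, and the invariant factors of ∂_1 are all 1, so H_0 = Z.
  H_1: rank ker ∂_1 − rank ∂_2 = (16 − 8) − 5 = 3, and the invariant factors of ∂_2 are all 1, so H_1 = Z^3.
  H_2: rank ker ∂_2 − rank ∂_3 = (5 − 5) − 0 = 0, and there is no ∂_3, so H_2 = 0.

H_0 = Z,  H_1 = Z^3,  H_2 = 0.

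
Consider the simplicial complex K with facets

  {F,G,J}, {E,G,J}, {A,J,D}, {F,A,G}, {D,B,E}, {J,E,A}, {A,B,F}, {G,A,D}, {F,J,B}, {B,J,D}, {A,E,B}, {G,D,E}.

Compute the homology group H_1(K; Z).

Fix the vertex order A < B < D < E < F < G < J and write every simplex with vertices in increasing order. Then dim K = 2 and the simplices of K are:

  0-simplices (7): A, B, D, E, F, G, J
  1-simplices (18): AB, AD, AE, AF, AG, AJ, BD, BE, BF, BJ, DE, DG, DJ, EG, EJ, FG, FJ, GJ
  2-simplices (12): ABE, ABF, ADG, ADJ, AEJ, AFG, BDE, BDJ, BFJ, DEG, EGJ, FGJ

so the chain groups are C_0 ≅ Z^7, C_1 ≅ Z^18, C_2 ≅ Z^12.

The boundary map ∂_1: C_1 → C_0 sends each edge [p,q] (with p < q) to q − p.
The resulting 7×18 matrix has rank 6, and its Smith normal form has invariant factors (1,1,1,1,1,1).

∂_2: C_2 → C_1 maps a triangle to the signed sum of its edges. For instance
  ∂AEJ = EJ − AJ + AE,
  ∂ADJ = DJ − AJ + AD.
This gives a 18×12 integer matrix of rank 12; reducing to Smith normal form yields diagonal entries (1,1,1,1,1,1,1,1,1,1,1,2).

From H_k ≅ ker(∂_k) / im(∂_{k+1}) we obtain:

  H_1: rank ker ∂_1 − rank ∂_2 = (18 − 6) − 12 = 0, and ∂_2 has invariant factor 2 > 1, so H_1 ≅ Z/2.

(K is a triangulation of the real projective plane RP^2.)

H_1 = Z/2.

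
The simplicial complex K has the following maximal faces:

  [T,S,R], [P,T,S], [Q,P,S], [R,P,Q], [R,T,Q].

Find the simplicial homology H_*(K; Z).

Take the total order P < Q < R < S < T on the vertex set. Then K (dimension 2) consists of the simplices:

  0-simplices (5): P, Q, R, S, T
  1-simplices (10): PQ, PR, PS, PT, QR, QS, QT, RS, RT, ST
  2-simplices (5): PQR, PQS, PST, QRT, RST

Hence C_0 ≅ Z^5, C_1 ≅ Z^10, C_2 ≅ Z^5.

Boundary ∂_1: C_1 → C_0 maps an edge to its endpoints' difference, ∂[p,q] = q − p. For instance
  ∂QR = R − Q.
As a 5×10 matrix over Z this has rank 4, with invariant factors (1,1,1,1).

Boundary ∂_2: C_2 → C_1 acts by ∂[p,q,r] = [q,r] − [p,r] + [p,q]. For instance
  ∂QRT = RT − QT + QR,
  ∂PQS = QS − PS + PQ.
The resulting 10×5 matrix has rank 5, and its Smith normal form has invariant factors (1,1,1,1,1).

Computing H_k = (kernel of ∂_k) / (image of ∂_{k+1}):

  H_0: rank C_0 − rank ∂_1 = 5 − 4 = 1, and the invariant factors of ∂_1 are all 1, so H_0 ≅ Z.
  H_1: rank ker ∂_1 − rank ∂_2 = (10 − 4) − 5 = 1, and the invariant factors of ∂_2 are all 1, so H_1 ≅ Z.
  H_2: rank ker ∂_2 − rank ∂_3 = (5 − 5) − 0 = 0, and there is no ∂_3, so H_2 ≅ 0.

H_0 ≅ Z,  H_1 ≅ Z,  H_2 = 0.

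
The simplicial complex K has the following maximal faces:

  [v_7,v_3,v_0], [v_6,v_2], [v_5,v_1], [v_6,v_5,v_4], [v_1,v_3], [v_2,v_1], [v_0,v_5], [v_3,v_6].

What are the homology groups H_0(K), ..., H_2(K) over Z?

K has 8 vertices, 12 edges, 2 triangles.
rank ∂_0 = 0, rank ∂_1 = 7 ⇒ b_0 = 8 − 0 − 7 = 1; all invariant factors of ∂_1 are 1 so no torsion. So H_0 ≅ Z.
rank ∂_1 = 7, rank ∂_2 = 2 ⇒ b_1 = 12 − 7 − 2 = 3; all invariant factors of ∂_2 are 1 so no torsion. So H_1 ≅ Z^3.
rank ∂_2 = 2, rank ∂_3 = 0 ⇒ b_2 = 2 − 2 − 0 = 0. So H_2 ≅ 0.

H_0 ≅ Z,  H_1 ≅ Z^3,  H_2 = 0.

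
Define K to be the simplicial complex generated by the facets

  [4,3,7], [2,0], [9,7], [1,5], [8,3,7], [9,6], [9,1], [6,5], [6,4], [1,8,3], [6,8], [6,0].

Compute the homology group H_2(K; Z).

H_2 ≅ 0.

Take the total order 0 < 1 < 2 < 3 < 4 < 5 < 6 < 7 < 8 < 9 on the vertex set. Then K (dimension 2) consists of the simplices:

  0-simplices (10): [0], [1], [2], [3], [4], [5], [6], [7], [8], [9]
  1-simplices (16): [0,2], [0,6], [1,3], [1,5], [1,8], [1,9], [3,4], [3,7], [3,8], [4,6], [4,7], [5,6], [6,8], [6,9], [7,8], [7,9]
  2-simplices (3): [1,3,8], [3,4,7], [3,7,8]

Hence C_0 ≅ Z^10, C_1 ≅ Z^16, C_2 ≅ Z^3.

Boundary ∂_1: C_1 → C_0 is given by ∂[p,q] = [q] − [p]. For instance
  ∂[0,6] = [6] − [0].
As a 10×16 matrix over Z this has rank 9, with invariant factors (1,1,1,1,1,1,1,1,1).

Boundary ∂_2: C_2 → C_1 maps a triangle to the signed sum of its edges. For instance
  ∂[1,3,8] = [3,8] − [1,8] + [1,3],
  ∂[3,7,8] = [7,8] − [3,8] + [3,7].
As a 16×3 matrix over Z this has rank 3, with invariant factors (1,1,1).

Reading off H_k = ker ∂_k / im ∂_{k+1}:

  H_2: rank ker ∂_2 − rank ∂_3 = (3 − 3) − 0 = 0, and there is no ∂_3, so H_2 ≅ 0.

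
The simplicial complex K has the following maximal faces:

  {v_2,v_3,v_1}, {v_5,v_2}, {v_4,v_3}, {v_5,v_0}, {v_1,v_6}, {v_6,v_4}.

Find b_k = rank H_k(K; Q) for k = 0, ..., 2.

Fix the vertex order v_0 < v_1 < v_2 < v_3 < v_4 < v_5 < v_6 and write every simplex with vertices in increasing order. Then dim K = 2 and the simplices of K are:

  0-simplices (7): [v_0], [v_1], [v_2], [v_3], [v_4], [v_5], [v_6]
  1-simplices (8): [v_0,v_5], [v_1,v_2], [v_1,v_3], [v_1,v_6], [v_2,v_3], [v_2,v_5], [v_3,v_4], [v_4,v_6]
  2-simplices (1): [v_1,v_2,v_3]

so the chain groups are C_0 ≅ Z^7, C_1 ≅ Z^8, C_2 ≅ Z^1.

∂_1: C_1 → C_0 sends each edge [p,q] (with p < q) to q − p. For instance
  ∂[v_2,v_3] = [v_3] − [v_2].
As a 7×8 matrix over Z this has rank 6, with invariant factors (1,1,1,1,1,1).

Boundary ∂_2: C_2 → C_1 acts by ∂[p,q,r] = [q,r] − [p,r] + [p,q]. For instance
  ∂[v_1,v_2,v_3] = [v_2,v_3] − [v_1,v_3] + [v_1,v_2].
This gives a 8×1 integer matrix of rank 1; reducing to Smith normal form yields diagonal entries (1).

Computing H_k = (kernel of ∂_k) / (image of ∂_{k+1}):

  H_0: rank C_0 − rank ∂_1 = 7 − 6 = 1, and the invariant factors of ∂_1 are all 1, so H_0 ≅ Z.
  H_1: rank ker ∂_1 − rank ∂_2 = (8 − 6) − 1 = 1, and the invariant factors of ∂_2 are all 1, so H_1 ≅ Z.
  H_2: rank ker ∂_2 − rank ∂_3 = (1 − 1) − 0 = 0, and there is no ∂_3, so H_2 ≅ 0.

As a check, the Euler characteristic is 7 − 8 + 1 = 0, which agrees with 1 − 1 + 0 = 0.

Hence the Betti numbers are b_0 = 1, b_1 = 1, b_2 = 0.

b_0 = 1, b_1 = 1, b_2 = 0.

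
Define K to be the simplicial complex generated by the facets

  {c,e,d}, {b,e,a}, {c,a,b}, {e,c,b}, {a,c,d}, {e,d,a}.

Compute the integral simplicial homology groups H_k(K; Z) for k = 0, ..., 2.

H_0 ≅ Z,  H_1 = 0,  H_2 ≅ Z.

Take the total order a < b < c < d < e on the vertex set. Then K (dimension 2) consists of the simplices:

  0-simplices (5): a, b, c, d, e
  1-simplices (9): ab, ac, ad, ae, bc, be, cd, ce, de
  2-simplices (6): abc, abe, acd, ade, bce, cde

Hence C_0 ≅ Z^5, C_1 ≅ Z^9, C_2 ≅ Z^6.

∂_1: C_1 → C_0 sends each edge [p,q] (with p < q) to q − p. For instance
  ∂ae = e − a.
As a 5×9 matrix over Z this has rank 4, with invariant factors (1,1,1,1).

The boundary map ∂_2: C_2 → C_1 maps a triangle to the signed sum of its edges. For instance
  ∂abc = bc − ac + ab,
  ∂ade = de − ae + ad.
This gives a 9×6 integer matrix of rank 5; reducing to Smith normal form yields diagonal entries (1,1,1,1,1).

Reading off H_k = ker ∂_k / im ∂_{k+1}:

  H_0: rank C_0 − rank ∂_1 = 5 − 4 = 1, and the invariant factors of ∂_1 are all 1, so H_0 ≅ Z.
  H_1: rank ker ∂_1 − rank ∂_2 = (9 − 4) − 5 = 0, and the invariant factors of ∂_2 are all 1, so H_1 ≅ 0.
  H_2: rank ker ∂_2 − rank ∂_3 = (6 − 5) − 0 = 1, and there is no ∂_3, so H_2 ≅ Z.

As a check, the Euler characteristic is 5 − 9 + 6 = 2, which agrees with 1 − 0 + 1 = 2.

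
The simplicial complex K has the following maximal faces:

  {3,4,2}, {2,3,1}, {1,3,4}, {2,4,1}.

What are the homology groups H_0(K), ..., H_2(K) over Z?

H_0 = Z,  H_1 = 0,  H_2 = Z.

Take the total order 1 < 2 < 3 < 4 on the vertex set. Then K (dimension 2) consists of the simplices:

  0-simplices (4): [1], [2], [3], [4]
  1-simplices (6): [1,2], [1,3], [1,4], [2,3], [2,4], [3,4]
  2-simplices (4): [1,2,3], [1,2,4], [1,3,4], [2,3,4]

giving chain groups C_0 ≅ Z^4, C_1 ≅ Z^6, C_2 ≅ Z^4.

The boundary map ∂_1: C_1 → C_0 sends each edge [p,q] (with p < q) to q − p.
The 4×6 boundary matrix has rank 3 and Smith normal form diag(1,1,1).

∂_2: C_2 → C_1 acts by ∂[p,q,r] = [q,r] − [p,r] + [p,q]. For instance
  ∂[1,2,3] = [2,3] − [1,3] + [1,2],
  ∂[2,3,4] = [3,4] − [2,4] + [2,3].
The 6×4 boundary matrix has rank 3 and Smith normal form diag(1,1,1).

Reading off H_k = ker ∂_k / im ∂_{k+1}:

  H_0: rank C_0 − rank ∂_1 = 4 − 3 = 1, and the invariant factors of ∂_1 are all 1, so H_0 ≅ Z.
  H_1: rank ker ∂_1 − rank ∂_2 = (6 − 3) − 3 = 0, and the invariant factors of ∂_2 are all 1, so H_1 ≅ 0.
  H_2: rank ker ∂_2 − rank ∂_3 = (4 − 3) − 0 = 1, and there is no ∂_3, so H_2 ≅ Z.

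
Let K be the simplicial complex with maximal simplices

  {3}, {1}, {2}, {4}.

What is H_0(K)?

H_0 ≅ Z^4.

K has 4 vertices.
rank ∂_0 = 0, rank ∂_1 = 0 ⇒ b_0 = 4 − 0 − 0 = 4. So H_0 = Z^4.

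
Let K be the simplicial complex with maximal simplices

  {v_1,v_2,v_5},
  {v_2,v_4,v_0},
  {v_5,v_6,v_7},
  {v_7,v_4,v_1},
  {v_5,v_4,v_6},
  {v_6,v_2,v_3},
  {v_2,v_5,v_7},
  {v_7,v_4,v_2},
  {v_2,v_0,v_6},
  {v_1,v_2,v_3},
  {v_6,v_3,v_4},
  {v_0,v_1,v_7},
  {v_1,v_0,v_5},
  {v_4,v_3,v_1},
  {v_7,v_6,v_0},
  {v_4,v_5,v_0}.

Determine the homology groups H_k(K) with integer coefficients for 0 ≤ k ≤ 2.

H_0 ≅ Z,  H_1 ≅ Z^2,  H_2 ≅ Z.

Take the total order v_0 < v_1 < v_2 < v_3 < v_4 < v_5 < v_6 < v_7 on the vertex set. Then K (dimension 2) consists of the simplices:

  0-simplices (8): [v_0], [v_1], [v_2], [v_3], [v_4], [v_5], [v_6], [v_7]
  1-simplices (24): (24 of them)
  2-simplices (16): (16 of them)

so the chain groups are C_0 ≅ Z^8, C_1 ≅ Z^24, C_2 ≅ Z^16.

∂_1: C_1 → C_0 maps an edge to its endpoints' difference, ∂[p,q] = q − p. For instance
  ∂[v_2,v_7] = [v_7] − [v_2].
As a 8×24 matrix over Z this has rank 7, with invariant factors (1,1,1,1,1,1,1).

Boundary ∂_2: C_2 → C_1 acts by ∂[p,q,r] = [q,r] − [p,r] + [p,q]. For instance
  ∂[v_0,v_4,v_5] = [v_4,v_5] − [v_0,v_5] + [v_0,v_4],
  ∂[v_4,v_5,v_6] = [v_5,v_6] − [v_4,v_6] + [v_4,v_5].
The 24×16 boundary matrix has rank 15 and Smith normal form diag(1,1,1,1,1,1,1,1,1,1,1,1,1,1,1).

Now H_k = ker ∂_k / im ∂_{k+1}, so:

  H_0: rank C_0 − rank ∂_1 = 8 − 7 = 1, and the invariant factors of ∂_1 are all 1, so H_0 = Z.
  H_1: rank ker ∂_1 − rank ∂_2 = (24 − 7) − 15 = 2, and the invariant factors of ∂_2 are all 1, so H_1 = Z^2.
  H_2: rank ker ∂_2 − rank ∂_3 = (16 − 15) − 0 = 1, and there is no ∂_3, so H_2 = Z.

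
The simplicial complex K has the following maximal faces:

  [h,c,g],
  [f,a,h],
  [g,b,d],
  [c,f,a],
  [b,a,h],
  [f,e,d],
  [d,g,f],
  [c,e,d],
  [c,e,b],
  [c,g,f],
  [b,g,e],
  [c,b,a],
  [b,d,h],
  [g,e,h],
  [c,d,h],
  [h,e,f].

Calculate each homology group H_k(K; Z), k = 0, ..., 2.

Take the total order a < b < c < d < e < f < g < h on the vertex set. Then K (dimension 2) consists of the simplices:

  0-simplices (8): a, b, c, d, e, f, g, h
  1-simplices (24): ab, ac, af, ah, bc, bd, be, bg, bh, cd, ce, cf, cg, ch, de, df, dg, dh, ef, eg, eh, fg, fh, gh
  2-simplices (16): abc, abh, acf, afh, bce, bdg, bdh, beg, cde, cdh, cfg, cgh, def, dfg, efh, egh

Hence C_0 ≅ Z^8, C_1 ≅ Z^24, C_2 ≅ Z^16.

Boundary ∂_1: C_1 → C_0 maps an edge to its endpoints' difference, ∂[p,q] = q − p. For instance
  ∂fg = g − f.
The 8×24 boundary matrix has rank 7 and Smith normal form diag(1,1,1,1,1,1,1).

The boundary map ∂_2: C_2 → C_1 sends each 2-simplex [p,q,r] to [q,r] − [p,r] + [p,q]. For instance
  ∂bdg = dg − bg + bd,
  ∂abh = bh − ah + ab.
The resulting 24×16 matrix has rank 15, and its Smith normal form has invariant factors (1,1,1,1,1,1,1,1,1,1,1,1,1,1,1).

Now H_k = ker ∂_k / im ∂_{k+1}, so:

  H_0: rank C_0 − rank ∂_1 = 8 − 7 = 1, and the invariant factors of ∂_1 are all 1, so H_0 ≅ Z.
  H_1: rank ker ∂_1 − rank ∂_2 = (24 − 7) − 15 = 2, and the invariant factors of ∂_2 are all 1, so H_1 ≅ Z^2.
  H_2: rank ker ∂_2 − rank ∂_3 = (16 − 15) − 0 = 1, and there is no ∂_3, so H_2 ≅ Z.

As a check, the Euler characteristic is 8 − 24 + 16 = 0, which agrees with 1 − 2 + 1 = 0.

H_0 ≅ Z,  H_1 ≅ Z^2,  H_2 ≅ Z.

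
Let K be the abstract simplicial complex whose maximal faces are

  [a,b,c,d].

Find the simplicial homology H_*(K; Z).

H_0 ≅ Z,  H_1 = 0,  H_2 = 0,  H_3 = 0.

Fix the vertex order a < b < c < d and write every simplex with vertices in increasing order. Then dim K = 3 and the simplices of K are:

  0-simplices (4): a, b, c, d
  1-simplices (6): ab, ac, ad, bc, bd, cd
  2-simplices (4): abc, abd, acd, bcd
  3-simplices (1): abcd

Hence C_0 ≅ Z^4, C_1 ≅ Z^6, C_2 ≅ Z^4, C_3 ≅ Z^1.

∂_1: C_1 → C_0 sends each edge [p,q] (with p < q) to q − p.
This gives a 4×6 integer matrix of rank 3; reducing to Smith normal form yields diagonal entries (1,1,1).

∂_2: C_2 → C_1 acts by ∂[p,q,r] = [q,r] − [p,r] + [p,q]. For instance
  ∂abd = bd − ad + ab,
  ∂bcd = cd − bd + bc.
As a 6×4 matrix over Z this has rank 3, with invariant factors (1,1,1).

∂_3: C_3 → C_2 sends each 3-simplex σ to the alternating sum Σ_i (−1)^i (σ with its i-th vertex removed). For instance
  ∂abcd = bcd − acd + abd − abc.
As a 4×1 matrix over Z this has rank 1, with invariant factors (1).

Computing H_k = (kernel of ∂_k) / (image of ∂_{k+1}):

  H_0: rank C_0 − rank ∂_1 = 4 − 3 = 1, and the invariant factors of ∂_1 are all 1, so H_0 = Z.
  H_1: rank ker ∂_1 − rank ∂_2 = (6 − 3) − 3 = 0, and the invariant factors of ∂_2 are all 1, so H_1 = 0.
  H_2: rank ker ∂_2 − rank ∂_3 = (4 − 3) − 1 = 0, and the invariant factors of ∂_3 are all 1, so H_2 = 0.
  H_3: rank ker ∂_3 − rank ∂_4 = (1 − 1) − 0 = 0, and there is no ∂_4, so H_3 = 0.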